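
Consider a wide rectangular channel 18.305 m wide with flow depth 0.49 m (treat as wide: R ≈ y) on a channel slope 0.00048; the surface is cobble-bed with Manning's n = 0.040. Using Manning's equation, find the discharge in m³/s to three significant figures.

A = b·y = 18.305 × 0.49 = 8.969 m²
Wide channel: R ≈ y = 0.49 m
Q = (1/n)·A·R^(2/3)·S^(1/2) = (1/0.040) × 8.969 × 0.4900^(2/3) × 0.00048^(1/2) = 3.053 m³/s

3.05 m³/s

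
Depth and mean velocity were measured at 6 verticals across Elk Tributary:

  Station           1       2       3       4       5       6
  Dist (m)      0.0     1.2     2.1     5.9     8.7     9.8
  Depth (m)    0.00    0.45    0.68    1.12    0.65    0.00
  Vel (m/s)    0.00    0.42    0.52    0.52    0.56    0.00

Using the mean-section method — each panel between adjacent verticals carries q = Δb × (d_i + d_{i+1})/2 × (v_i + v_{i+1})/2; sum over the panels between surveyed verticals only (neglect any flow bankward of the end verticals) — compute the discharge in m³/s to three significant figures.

3.51 m³/s

Panel 1-2: Δb = 1.2 m, d̄ = (0.00+0.45)/2 = 0.225, v̄ = (0.00+0.42)/2 = 0.21 → q = 1.2×0.225×0.21 = 0.05670 m³/s
Panel 2-3: Δb = 0.9 m, d̄ = (0.45+0.68)/2 = 0.565, v̄ = (0.42+0.52)/2 = 0.47 → q = 0.9×0.565×0.47 = 0.2390 m³/s
Panel 3-4: Δb = 3.8 m, d̄ = (0.68+1.12)/2 = 0.9, v̄ = (0.52+0.52)/2 = 0.52 → q = 3.8×0.9×0.52 = 1.778 m³/s
Panel 4-5: Δb = 2.8 m, d̄ = (1.12+0.65)/2 = 0.885, v̄ = (0.52+0.56)/2 = 0.54 → q = 2.8×0.885×0.54 = 1.338 m³/s
Panel 5-6: Δb = 1.1 m, d̄ = (0.65+0.00)/2 = 0.325, v̄ = (0.56+0.00)/2 = 0.28 → q = 1.1×0.325×0.28 = 0.1001 m³/s
Q = Σ q = 3.512 m³/s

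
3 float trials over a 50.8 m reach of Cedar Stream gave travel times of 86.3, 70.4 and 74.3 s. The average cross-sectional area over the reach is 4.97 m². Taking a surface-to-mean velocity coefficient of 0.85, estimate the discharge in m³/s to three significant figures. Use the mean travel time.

t̄ = (86.3 + 70.4 + 74.3) / 3 = 77 s
v_surface = L / t̄ = 50.8 / 77 = 0.6597 m/s
v_mean = 0.85 × 0.6597 = 0.5608 m/s
Q = A × v_mean = 4.97 × 0.5608 = 2.787 m³/s

2.79 m³/s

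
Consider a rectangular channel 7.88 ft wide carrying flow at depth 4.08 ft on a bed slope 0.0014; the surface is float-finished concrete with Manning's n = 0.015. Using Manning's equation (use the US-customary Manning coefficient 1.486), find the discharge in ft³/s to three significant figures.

A = b·y = 7.88 × 4.08 = 32.15 ft²
P = b + 2y = 7.88 + 2×4.08 = 16.04 ft
R = A/P = 32.15/16.04 = 2.004 ft
Q = (1.486/n)·A·R^(2/3)·S^(1/2) = (1.486/0.015) × 32.15 × 2.004^(2/3) × 0.0014^(1/2) = 189.5 ft³/s

189 ft³/s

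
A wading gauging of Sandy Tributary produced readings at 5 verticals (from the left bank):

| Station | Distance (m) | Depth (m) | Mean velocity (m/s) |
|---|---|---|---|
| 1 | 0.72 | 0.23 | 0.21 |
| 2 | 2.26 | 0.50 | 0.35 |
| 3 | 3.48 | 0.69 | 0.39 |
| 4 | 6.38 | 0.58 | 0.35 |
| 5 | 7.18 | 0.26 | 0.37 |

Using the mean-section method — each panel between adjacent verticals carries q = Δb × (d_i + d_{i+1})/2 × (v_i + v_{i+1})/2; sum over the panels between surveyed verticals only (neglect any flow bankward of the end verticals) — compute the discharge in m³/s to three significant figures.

Panel 1-2: Δb = 1.54 m, d̄ = (0.23+0.50)/2 = 0.365, v̄ = (0.21+0.35)/2 = 0.28 → q = 1.54×0.365×0.28 = 0.1574 m³/s
Panel 2-3: Δb = 1.22 m, d̄ = (0.50+0.69)/2 = 0.595, v̄ = (0.35+0.39)/2 = 0.37 → q = 1.22×0.595×0.37 = 0.2686 m³/s
Panel 3-4: Δb = 2.9 m, d̄ = (0.69+0.58)/2 = 0.635, v̄ = (0.39+0.35)/2 = 0.37 → q = 2.9×0.635×0.37 = 0.6814 m³/s
Panel 4-5: Δb = 0.8 m, d̄ = (0.58+0.26)/2 = 0.42, v̄ = (0.35+0.37)/2 = 0.36 → q = 0.8×0.42×0.36 = 0.1210 m³/s
Q = Σ q = 1.228 m³/s

1.23 m³/s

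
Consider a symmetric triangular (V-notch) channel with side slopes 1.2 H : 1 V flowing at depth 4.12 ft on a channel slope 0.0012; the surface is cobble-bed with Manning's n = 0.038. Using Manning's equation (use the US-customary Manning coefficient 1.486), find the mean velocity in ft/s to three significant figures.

A = z·y² = 1.2×4.12² = 20.37 ft²
P = 2y√(1+z²) = 2×4.12×√(1+1.2²) = 12.87 ft
R = A/P = 20.37/12.87 = 1.583 ft
Q = (1.486/n)·A·R^(2/3)·S^(1/2) = (1.486/0.038) × 20.37 × 1.583^(2/3) × 0.0012^(1/2) = 37.47 ft³/s
V = Q/A = 37.47/20.37 = 1.840 ft/s

1.84 ft/s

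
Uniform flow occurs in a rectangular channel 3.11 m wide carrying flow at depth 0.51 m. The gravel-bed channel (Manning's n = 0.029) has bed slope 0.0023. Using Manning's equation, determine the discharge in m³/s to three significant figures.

1.39 m³/s

A = b·y = 3.11 × 0.51 = 1.586 m²
P = b + 2y = 3.11 + 2×0.51 = 4.130 m
R = A/P = 1.586/4.130 = 0.3840 m
Q = (1/n)·A·R^(2/3)·S^(1/2) = (1/0.029) × 1.586 × 0.3840^(2/3) × 0.0023^(1/2) = 1.386 m³/s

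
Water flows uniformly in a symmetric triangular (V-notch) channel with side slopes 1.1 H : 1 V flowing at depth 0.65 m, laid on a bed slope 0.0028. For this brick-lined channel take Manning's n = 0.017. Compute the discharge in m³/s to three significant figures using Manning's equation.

0.559 m³/s

A = z·y² = 1.1×0.65² = 0.4648 m²
P = 2y√(1+z²) = 2×0.65×√(1+1.1²) = 1.933 m
R = A/P = 0.4648/1.933 = 0.2405 m
Q = (1/n)·A·R^(2/3)·S^(1/2) = (1/0.017) × 0.4648 × 0.2405^(2/3) × 0.0028^(1/2) = 0.5594 m³/s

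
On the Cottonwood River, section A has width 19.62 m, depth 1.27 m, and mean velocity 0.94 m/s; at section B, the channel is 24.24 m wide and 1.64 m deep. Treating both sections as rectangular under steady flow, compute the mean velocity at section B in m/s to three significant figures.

0.589 m/s

Q = A₁V₁ = (19.62×1.27) × 0.94 = 23.42 m³/s
A₂ = 24.24 × 1.64 = 39.75 m²
V₂ = Q/A₂ = 23.42/39.75 = 0.5892 m/s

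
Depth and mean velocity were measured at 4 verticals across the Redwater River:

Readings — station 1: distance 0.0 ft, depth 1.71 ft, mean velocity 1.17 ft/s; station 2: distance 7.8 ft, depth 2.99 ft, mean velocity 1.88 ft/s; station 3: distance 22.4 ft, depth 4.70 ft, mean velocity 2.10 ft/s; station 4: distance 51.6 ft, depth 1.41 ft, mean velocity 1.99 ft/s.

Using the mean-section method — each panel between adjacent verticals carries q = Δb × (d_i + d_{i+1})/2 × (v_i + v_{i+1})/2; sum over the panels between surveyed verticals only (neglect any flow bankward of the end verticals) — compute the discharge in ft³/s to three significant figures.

322 ft³/s

Panel 1-2: Δb = 7.8 ft, d̄ = (1.71+2.99)/2 = 2.35, v̄ = (1.17+1.88)/2 = 1.525 → q = 7.8×2.35×1.525 = 27.95 ft³/s
Panel 2-3: Δb = 14.6 ft, d̄ = (2.99+4.70)/2 = 3.845, v̄ = (1.88+2.10)/2 = 1.99 → q = 14.6×3.845×1.99 = 111.7 ft³/s
Panel 3-4: Δb = 29.2 ft, d̄ = (4.70+1.41)/2 = 3.055, v̄ = (2.10+1.99)/2 = 2.045 → q = 29.2×3.055×2.045 = 182.4 ft³/s
Q = Σ q = 322.1 ft³/s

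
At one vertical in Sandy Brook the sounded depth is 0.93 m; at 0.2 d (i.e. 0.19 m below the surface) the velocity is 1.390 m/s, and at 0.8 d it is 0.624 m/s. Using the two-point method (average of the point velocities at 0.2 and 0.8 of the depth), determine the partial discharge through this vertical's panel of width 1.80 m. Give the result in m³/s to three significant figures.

1.69 m³/s

v̄ = (1.390 + 0.624) / 2 = 1.007 m/s
q = v̄ × d × w = 1.007 × 0.93 × 1.80 = 1.686 m³/s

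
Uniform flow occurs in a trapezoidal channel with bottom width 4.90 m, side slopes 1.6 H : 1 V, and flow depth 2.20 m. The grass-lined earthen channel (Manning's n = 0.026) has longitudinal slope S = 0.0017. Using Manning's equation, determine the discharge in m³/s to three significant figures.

36.8 m³/s

A = (b + z·y)·y = (4.90 + 1.6×2.20)×2.20 = 18.52 m²
P = b + 2y√(1+z²) = 4.90 + 2×2.20×√(1+1.6²) = 13.20 m
R = A/P = 18.52/13.20 = 1.403 m
Q = (1/n)·A·R^(2/3)·S^(1/2) = (1/0.026) × 18.52 × 1.403^(2/3) × 0.0017^(1/2) = 36.82 m³/s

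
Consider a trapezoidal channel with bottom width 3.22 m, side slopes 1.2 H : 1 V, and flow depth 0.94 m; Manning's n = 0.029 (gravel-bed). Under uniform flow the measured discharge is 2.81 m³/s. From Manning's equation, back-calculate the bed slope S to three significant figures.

A = (b + z·y)·y = (3.22 + 1.2×0.94)×0.94 = 4.087 m²
P = b + 2y√(1+z²) = 3.22 + 2×0.94×√(1+1.2²) = 6.157 m
R = A/P = 4.087/6.157 = 0.6639 m
S = (Q·n / (1·A·R^(2/3)))² = (2.81×0.029 / (1×4.087×0.7610))² = 0.0006865

0.000686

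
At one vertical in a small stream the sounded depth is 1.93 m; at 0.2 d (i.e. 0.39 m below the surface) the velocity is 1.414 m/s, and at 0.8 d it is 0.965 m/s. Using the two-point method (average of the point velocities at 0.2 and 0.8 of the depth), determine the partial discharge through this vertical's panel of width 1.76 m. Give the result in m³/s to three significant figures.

4.04 m³/s

v̄ = (1.414 + 0.965) / 2 = 1.190 m/s
q = v̄ × d × w = 1.190 × 1.93 × 1.76 = 4.040 m³/s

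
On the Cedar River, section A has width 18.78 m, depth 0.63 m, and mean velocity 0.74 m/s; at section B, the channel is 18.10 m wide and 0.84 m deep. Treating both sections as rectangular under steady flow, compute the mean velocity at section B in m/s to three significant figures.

0.576 m/s

Q = A₁V₁ = (18.78×0.63) × 0.74 = 8.755 m³/s
A₂ = 18.10 × 0.84 = 15.20 m²
V₂ = Q/A₂ = 8.755/15.20 = 0.5759 m/s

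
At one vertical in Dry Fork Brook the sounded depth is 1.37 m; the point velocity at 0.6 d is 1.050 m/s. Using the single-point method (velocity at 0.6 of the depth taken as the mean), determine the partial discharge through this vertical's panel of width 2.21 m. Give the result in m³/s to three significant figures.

3.18 m³/s

v̄ = v₀.₆ = 1.050 m/s
q = v̄ × d × w = 1.050 × 1.37 × 2.21 = 3.179 m³/s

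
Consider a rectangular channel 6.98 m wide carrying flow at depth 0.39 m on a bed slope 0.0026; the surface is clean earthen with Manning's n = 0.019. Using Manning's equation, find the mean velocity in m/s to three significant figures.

A = b·y = 6.98 × 0.39 = 2.722 m²
P = b + 2y = 6.98 + 2×0.39 = 7.760 m
R = A/P = 2.722/7.760 = 0.3508 m
Q = (1/n)·A·R^(2/3)·S^(1/2) = (1/0.019) × 2.722 × 0.3508^(2/3) × 0.0026^(1/2) = 3.634 m³/s
V = Q/A = 3.634/2.722 = 1.335 m/s

1.33 m/s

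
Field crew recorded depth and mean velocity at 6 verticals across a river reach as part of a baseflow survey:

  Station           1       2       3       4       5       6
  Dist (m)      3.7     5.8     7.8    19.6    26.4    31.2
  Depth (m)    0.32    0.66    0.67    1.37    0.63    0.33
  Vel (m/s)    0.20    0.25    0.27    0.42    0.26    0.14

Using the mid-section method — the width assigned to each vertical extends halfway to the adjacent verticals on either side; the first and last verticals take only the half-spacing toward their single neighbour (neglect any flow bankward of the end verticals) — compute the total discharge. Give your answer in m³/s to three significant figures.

8.07 m³/s

w_1 = (5.8 − 3.7)/2 = 1.05 m; q_1 = 0.20 × 0.32 × 1.05 = 0.06720 m³/s
w_2 = (7.8 − 3.7)/2 = 2.05 m; q_2 = 0.25 × 0.66 × 2.05 = 0.3383 m³/s
w_3 = (19.6 − 5.8)/2 = 6.9 m; q_3 = 0.27 × 0.67 × 6.9 = 1.248 m³/s
w_4 = (26.4 − 7.8)/2 = 9.3 m; q_4 = 0.42 × 1.37 × 9.3 = 5.351 m³/s
w_5 = (31.2 − 19.6)/2 = 5.8 m; q_5 = 0.26 × 0.63 × 5.8 = 0.9500 m³/s
w_6 = (31.2 − 26.4)/2 = 2.4 m; q_6 = 0.14 × 0.33 × 2.4 = 0.1109 m³/s
Q = Σ qᵢ = 8.066 m³/s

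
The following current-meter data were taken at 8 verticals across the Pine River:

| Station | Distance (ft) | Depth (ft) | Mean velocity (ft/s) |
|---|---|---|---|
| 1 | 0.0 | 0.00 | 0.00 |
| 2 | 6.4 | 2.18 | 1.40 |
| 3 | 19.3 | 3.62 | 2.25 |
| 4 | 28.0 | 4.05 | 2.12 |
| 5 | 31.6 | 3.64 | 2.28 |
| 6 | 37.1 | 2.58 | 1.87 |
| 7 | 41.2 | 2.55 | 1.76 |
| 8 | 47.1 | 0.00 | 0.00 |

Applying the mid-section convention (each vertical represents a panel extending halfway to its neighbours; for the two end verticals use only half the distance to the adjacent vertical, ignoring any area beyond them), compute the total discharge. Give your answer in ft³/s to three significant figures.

w_2 = (19.3 − 0.0)/2 = 9.65 ft; q_2 = 1.40 × 2.18 × 9.65 = 29.45 ft³/s
w_3 = (28.0 − 6.4)/2 = 10.8 ft; q_3 = 2.25 × 3.62 × 10.8 = 87.97 ft³/s
w_4 = (31.6 − 19.3)/2 = 6.15 ft; q_4 = 2.12 × 4.05 × 6.15 = 52.80 ft³/s
w_5 = (37.1 − 28.0)/2 = 4.55 ft; q_5 = 2.28 × 3.64 × 4.55 = 37.76 ft³/s
w_6 = (41.2 − 31.6)/2 = 4.8 ft; q_6 = 1.87 × 2.58 × 4.8 = 23.16 ft³/s
w_7 = (47.1 − 37.1)/2 = 5 ft; q_7 = 1.76 × 2.55 × 5 = 22.44 ft³/s
Stations 1, 8 contribute zero (depth or velocity is 0).
Q = Σ qᵢ = 253.6 ft³/s

254 ft³/s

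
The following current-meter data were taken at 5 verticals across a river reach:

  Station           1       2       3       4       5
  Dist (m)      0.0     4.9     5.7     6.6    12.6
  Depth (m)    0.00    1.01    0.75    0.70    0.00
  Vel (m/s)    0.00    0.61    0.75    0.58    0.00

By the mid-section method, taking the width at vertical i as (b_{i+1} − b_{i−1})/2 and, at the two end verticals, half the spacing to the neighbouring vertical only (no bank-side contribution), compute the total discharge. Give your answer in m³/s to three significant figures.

w_2 = (5.7 − 0.0)/2 = 2.85 m; q_2 = 0.61 × 1.01 × 2.85 = 1.756 m³/s
w_3 = (6.6 − 4.9)/2 = 0.85 m; q_3 = 0.75 × 0.75 × 0.85 = 0.4781 m³/s
w_4 = (12.6 − 5.7)/2 = 3.45 m; q_4 = 0.58 × 0.70 × 3.45 = 1.401 m³/s
Stations 1, 5 contribute zero (depth or velocity is 0).
Q = Σ qᵢ = 3.635 m³/s

3.63 m³/s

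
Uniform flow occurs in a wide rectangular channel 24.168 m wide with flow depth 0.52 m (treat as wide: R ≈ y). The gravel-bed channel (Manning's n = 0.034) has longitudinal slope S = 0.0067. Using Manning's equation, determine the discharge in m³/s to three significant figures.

A = b·y = 24.168 × 0.52 = 12.57 m²
Wide channel: R ≈ y = 0.52 m
Q = (1/n)·A·R^(2/3)·S^(1/2) = (1/0.034) × 12.57 × 0.5200^(2/3) × 0.0067^(1/2) = 19.56 m³/s

19.6 m³/s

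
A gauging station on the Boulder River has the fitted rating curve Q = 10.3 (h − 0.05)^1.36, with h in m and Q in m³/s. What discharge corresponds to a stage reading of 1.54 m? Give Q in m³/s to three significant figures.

17.7 m³/s

Q = 10.3 × (1.54 − 0.05)^1.36 = 10.3 × 1.49^1.36 = 17.72 m³/s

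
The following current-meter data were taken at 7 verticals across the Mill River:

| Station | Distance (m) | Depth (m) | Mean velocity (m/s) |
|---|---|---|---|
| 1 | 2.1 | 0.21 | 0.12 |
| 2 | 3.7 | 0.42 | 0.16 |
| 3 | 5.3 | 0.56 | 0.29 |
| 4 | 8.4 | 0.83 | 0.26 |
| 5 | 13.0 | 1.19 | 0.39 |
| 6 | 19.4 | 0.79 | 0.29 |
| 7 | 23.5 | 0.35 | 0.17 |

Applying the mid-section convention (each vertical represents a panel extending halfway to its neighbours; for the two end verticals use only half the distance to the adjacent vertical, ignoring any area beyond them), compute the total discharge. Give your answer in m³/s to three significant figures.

w_1 = (3.7 − 2.1)/2 = 0.8 m; q_1 = 0.12 × 0.21 × 0.8 = 0.02016 m³/s
w_2 = (5.3 − 2.1)/2 = 1.6 m; q_2 = 0.16 × 0.42 × 1.6 = 0.1075 m³/s
w_3 = (8.4 − 3.7)/2 = 2.35 m; q_3 = 0.29 × 0.56 × 2.35 = 0.3816 m³/s
w_4 = (13.0 − 5.3)/2 = 3.85 m; q_4 = 0.26 × 0.83 × 3.85 = 0.8308 m³/s
w_5 = (19.4 − 8.4)/2 = 5.5 m; q_5 = 0.39 × 1.19 × 5.5 = 2.553 m³/s
w_6 = (23.5 − 13.0)/2 = 5.25 m; q_6 = 0.29 × 0.79 × 5.25 = 1.203 m³/s
w_7 = (23.5 − 19.4)/2 = 2.05 m; q_7 = 0.17 × 0.35 × 2.05 = 0.1220 m³/s
Q = Σ qᵢ = 5.217 m³/s

5.22 m³/s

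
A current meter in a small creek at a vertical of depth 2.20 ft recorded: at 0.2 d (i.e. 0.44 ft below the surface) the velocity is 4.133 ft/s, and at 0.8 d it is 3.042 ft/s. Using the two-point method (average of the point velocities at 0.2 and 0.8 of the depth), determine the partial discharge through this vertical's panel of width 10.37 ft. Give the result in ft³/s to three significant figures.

81.8 ft³/s

v̄ = (4.133 + 3.042) / 2 = 3.588 ft/s
q = v̄ × d × w = 3.588 × 2.20 × 10.37 = 81.85 ft³/s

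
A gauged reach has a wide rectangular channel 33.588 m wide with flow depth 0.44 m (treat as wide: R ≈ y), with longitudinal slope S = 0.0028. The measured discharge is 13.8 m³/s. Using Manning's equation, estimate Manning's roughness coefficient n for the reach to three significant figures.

0.0328

A = b·y = 33.588 × 0.44 = 14.78 m²
Wide channel: R ≈ y = 0.44 m
n = (1/Q)·A·R^(2/3)·S^(1/2) = (1/13.8) × 14.78 × 0.5785 × 0.05292 = 0.03278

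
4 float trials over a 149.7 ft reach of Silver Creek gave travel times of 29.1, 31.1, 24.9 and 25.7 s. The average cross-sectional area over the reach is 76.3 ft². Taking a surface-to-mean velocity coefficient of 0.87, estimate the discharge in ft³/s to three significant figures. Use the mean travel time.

t̄ = (29.1 + 31.1 + 24.9 + 25.7) / 4 = 27.7 s
v_surface = L / t̄ = 149.7 / 27.7 = 5.404 ft/s
v_mean = 0.87 × 5.404 = 4.702 ft/s
Q = A × v_mean = 76.3 × 4.702 = 358.7 ft³/s

359 ft³/s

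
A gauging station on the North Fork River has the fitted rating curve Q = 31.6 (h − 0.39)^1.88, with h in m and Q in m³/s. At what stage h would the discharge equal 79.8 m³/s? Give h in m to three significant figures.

h − h₀ = (Q/C)^(1/b) = (79.8/31.6)^(1/1.88) = 1.637 m
h = 0.39 + 1.637 = 2.027 m

2.03 m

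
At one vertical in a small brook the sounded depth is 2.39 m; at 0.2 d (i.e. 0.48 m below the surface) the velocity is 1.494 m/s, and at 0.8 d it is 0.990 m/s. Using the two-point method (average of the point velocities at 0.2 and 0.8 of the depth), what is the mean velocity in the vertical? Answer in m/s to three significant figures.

v̄ = (1.494 + 0.990) / 2 = 1.242 m/s

1.24 m/s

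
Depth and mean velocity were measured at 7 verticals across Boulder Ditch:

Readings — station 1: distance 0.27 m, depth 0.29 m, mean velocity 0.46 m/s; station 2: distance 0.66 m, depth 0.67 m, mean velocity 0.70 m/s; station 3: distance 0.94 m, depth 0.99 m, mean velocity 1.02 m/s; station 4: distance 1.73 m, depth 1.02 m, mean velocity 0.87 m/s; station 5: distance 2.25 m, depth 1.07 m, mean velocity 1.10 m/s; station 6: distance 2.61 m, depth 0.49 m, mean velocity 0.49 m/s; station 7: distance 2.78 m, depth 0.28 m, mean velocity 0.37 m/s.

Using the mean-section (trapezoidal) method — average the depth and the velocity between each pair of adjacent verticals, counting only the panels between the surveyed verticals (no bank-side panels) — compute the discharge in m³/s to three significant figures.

Panel 1-2: Δb = 0.39 m, d̄ = (0.29+0.67)/2 = 0.48, v̄ = (0.46+0.70)/2 = 0.58 → q = 0.39×0.48×0.58 = 0.1086 m³/s
Panel 2-3: Δb = 0.28 m, d̄ = (0.67+0.99)/2 = 0.83, v̄ = (0.70+1.02)/2 = 0.86 → q = 0.28×0.83×0.86 = 0.1999 m³/s
Panel 3-4: Δb = 0.79 m, d̄ = (0.99+1.02)/2 = 1.005, v̄ = (1.02+0.87)/2 = 0.945 → q = 0.79×1.005×0.945 = 0.7503 m³/s
Panel 4-5: Δb = 0.52 m, d̄ = (1.02+1.07)/2 = 1.045, v̄ = (0.87+1.10)/2 = 0.985 → q = 0.52×1.045×0.985 = 0.5352 m³/s
Panel 5-6: Δb = 0.36 m, d̄ = (1.07+0.49)/2 = 0.78, v̄ = (1.10+0.49)/2 = 0.795 → q = 0.36×0.78×0.795 = 0.2232 m³/s
Panel 6-7: Δb = 0.17 m, d̄ = (0.49+0.28)/2 = 0.385, v̄ = (0.49+0.37)/2 = 0.43 → q = 0.17×0.385×0.43 = 0.02814 m³/s
Q = Σ q = 1.845 m³/s

1.85 m³/s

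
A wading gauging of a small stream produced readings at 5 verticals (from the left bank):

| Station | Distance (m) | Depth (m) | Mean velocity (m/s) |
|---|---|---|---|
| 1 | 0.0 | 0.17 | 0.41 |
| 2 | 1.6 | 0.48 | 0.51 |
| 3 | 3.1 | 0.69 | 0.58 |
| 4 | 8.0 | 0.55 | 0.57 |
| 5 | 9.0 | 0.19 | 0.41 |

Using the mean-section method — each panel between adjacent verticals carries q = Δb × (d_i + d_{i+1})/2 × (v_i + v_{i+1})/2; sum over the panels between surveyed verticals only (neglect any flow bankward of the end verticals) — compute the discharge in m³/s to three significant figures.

Panel 1-2: Δb = 1.6 m, d̄ = (0.17+0.48)/2 = 0.325, v̄ = (0.41+0.51)/2 = 0.46 → q = 1.6×0.325×0.46 = 0.2392 m³/s
Panel 2-3: Δb = 1.5 m, d̄ = (0.48+0.69)/2 = 0.585, v̄ = (0.51+0.58)/2 = 0.545 → q = 1.5×0.585×0.545 = 0.4782 m³/s
Panel 3-4: Δb = 4.9 m, d̄ = (0.69+0.55)/2 = 0.62, v̄ = (0.58+0.57)/2 = 0.575 → q = 4.9×0.62×0.575 = 1.747 m³/s
Panel 4-5: Δb = 1 m, d̄ = (0.55+0.19)/2 = 0.37, v̄ = (0.57+0.41)/2 = 0.49 → q = 1×0.37×0.49 = 0.1813 m³/s
Q = Σ q = 2.646 m³/s

2.65 m³/s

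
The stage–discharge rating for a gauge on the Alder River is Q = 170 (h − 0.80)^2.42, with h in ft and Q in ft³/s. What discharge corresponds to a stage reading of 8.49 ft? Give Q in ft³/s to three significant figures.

Q = 170 × (8.49 − 0.80)^2.42 = 170 × 7.69^2.42 = 23680 ft³/s

23700 ft³/s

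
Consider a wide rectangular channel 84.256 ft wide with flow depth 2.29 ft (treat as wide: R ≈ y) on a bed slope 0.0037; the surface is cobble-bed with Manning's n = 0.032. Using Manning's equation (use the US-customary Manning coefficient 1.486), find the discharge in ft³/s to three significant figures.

A = b·y = 84.256 × 2.29 = 192.9 ft²
Wide channel: R ≈ y = 2.29 ft
Q = (1.486/n)·A·R^(2/3)·S^(1/2) = (1.486/0.032) × 192.9 × 2.290^(2/3) × 0.0037^(1/2) = 946.9 ft³/s

947 ft³/s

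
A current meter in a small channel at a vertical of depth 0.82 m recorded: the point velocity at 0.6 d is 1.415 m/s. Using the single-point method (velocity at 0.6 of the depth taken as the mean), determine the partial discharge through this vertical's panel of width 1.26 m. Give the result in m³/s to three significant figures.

1.46 m³/s

v̄ = v₀.₆ = 1.415 m/s
q = v̄ × d × w = 1.415 × 0.82 × 1.26 = 1.462 m³/s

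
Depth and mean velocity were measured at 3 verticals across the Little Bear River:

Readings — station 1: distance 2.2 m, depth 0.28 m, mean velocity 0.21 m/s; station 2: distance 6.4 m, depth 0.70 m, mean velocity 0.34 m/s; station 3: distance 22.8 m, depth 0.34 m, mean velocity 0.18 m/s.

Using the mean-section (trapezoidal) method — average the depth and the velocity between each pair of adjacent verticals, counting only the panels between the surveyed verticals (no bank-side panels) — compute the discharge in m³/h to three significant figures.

Panel 1-2: Δb = 4.2 m, d̄ = (0.28+0.70)/2 = 0.49, v̄ = (0.21+0.34)/2 = 0.275 → q = 4.2×0.49×0.275 = 0.5660 m³/s
Panel 2-3: Δb = 16.4 m, d̄ = (0.70+0.34)/2 = 0.52, v̄ = (0.34+0.18)/2 = 0.26 → q = 16.4×0.52×0.26 = 2.217 m³/s
Q = Σ q = 2.783 m³/s
= 2.783 × 3600 = 10020 m³/h

10000 m³/h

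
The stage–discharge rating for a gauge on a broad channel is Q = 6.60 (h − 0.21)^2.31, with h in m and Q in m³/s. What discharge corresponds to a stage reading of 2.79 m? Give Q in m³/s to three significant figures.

58.9 m³/s

Q = 6.60 × (2.79 − 0.21)^2.31 = 6.60 × 2.58^2.31 = 58.94 m³/s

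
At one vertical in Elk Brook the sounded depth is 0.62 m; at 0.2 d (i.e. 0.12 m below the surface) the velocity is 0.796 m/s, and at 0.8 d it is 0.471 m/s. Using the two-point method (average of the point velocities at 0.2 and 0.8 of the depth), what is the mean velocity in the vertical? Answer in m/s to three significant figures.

v̄ = (0.796 + 0.471) / 2 = 0.6335 m/s

0.634 m/s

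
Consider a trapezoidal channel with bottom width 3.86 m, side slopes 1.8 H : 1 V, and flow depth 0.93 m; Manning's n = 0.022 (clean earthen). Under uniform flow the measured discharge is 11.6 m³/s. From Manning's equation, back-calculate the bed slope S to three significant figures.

A = (b + z·y)·y = (3.86 + 1.8×0.93)×0.93 = 5.147 m²
P = b + 2y√(1+z²) = 3.86 + 2×0.93×√(1+1.8²) = 7.690 m
R = A/P = 5.147/7.690 = 0.6693 m
S = (Q·n / (1·A·R^(2/3)))² = (11.6×0.022 / (1×5.147×0.7651))² = 0.004200

0.00420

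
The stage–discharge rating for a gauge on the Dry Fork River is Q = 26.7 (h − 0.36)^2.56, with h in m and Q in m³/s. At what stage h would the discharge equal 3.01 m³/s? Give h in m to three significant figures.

0.786 m

h − h₀ = (Q/C)^(1/b) = (3.01/26.7)^(1/2.56) = 0.4263 m
h = 0.36 + 0.4263 = 0.7863 m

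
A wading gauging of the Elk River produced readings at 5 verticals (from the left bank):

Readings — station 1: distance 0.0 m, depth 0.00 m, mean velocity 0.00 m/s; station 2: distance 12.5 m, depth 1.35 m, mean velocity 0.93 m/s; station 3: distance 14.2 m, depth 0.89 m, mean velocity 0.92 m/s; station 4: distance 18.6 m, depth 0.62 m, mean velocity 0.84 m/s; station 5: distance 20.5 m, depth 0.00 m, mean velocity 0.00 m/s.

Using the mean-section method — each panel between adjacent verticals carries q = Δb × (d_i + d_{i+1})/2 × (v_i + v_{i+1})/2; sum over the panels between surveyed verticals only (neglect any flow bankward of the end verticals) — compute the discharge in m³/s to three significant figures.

Panel 1-2: Δb = 12.5 m, d̄ = (0.00+1.35)/2 = 0.675, v̄ = (0.00+0.93)/2 = 0.465 → q = 12.5×0.675×0.465 = 3.923 m³/s
Panel 2-3: Δb = 1.7 m, d̄ = (1.35+0.89)/2 = 1.12, v̄ = (0.93+0.92)/2 = 0.925 → q = 1.7×1.12×0.925 = 1.761 m³/s
Panel 3-4: Δb = 4.4 m, d̄ = (0.89+0.62)/2 = 0.755, v̄ = (0.92+0.84)/2 = 0.88 → q = 4.4×0.755×0.88 = 2.923 m³/s
Panel 4-5: Δb = 1.9 m, d̄ = (0.62+0.00)/2 = 0.31, v̄ = (0.84+0.00)/2 = 0.42 → q = 1.9×0.31×0.42 = 0.2474 m³/s
Q = Σ q = 8.855 m³/s

8.86 m³/s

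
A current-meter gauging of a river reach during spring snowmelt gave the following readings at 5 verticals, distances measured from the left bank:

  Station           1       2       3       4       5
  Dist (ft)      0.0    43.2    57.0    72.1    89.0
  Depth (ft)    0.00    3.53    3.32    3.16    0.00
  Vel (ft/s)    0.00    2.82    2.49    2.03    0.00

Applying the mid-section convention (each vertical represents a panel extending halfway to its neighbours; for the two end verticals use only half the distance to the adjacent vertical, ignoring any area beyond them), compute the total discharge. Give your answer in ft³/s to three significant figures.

w_2 = (57.0 − 0.0)/2 = 28.5 ft; q_2 = 2.82 × 3.53 × 28.5 = 283.7 ft³/s
w_3 = (72.1 − 43.2)/2 = 14.45 ft; q_3 = 2.49 × 3.32 × 14.45 = 119.5 ft³/s
w_4 = (89.0 − 57.0)/2 = 16 ft; q_4 = 2.03 × 3.16 × 16 = 102.6 ft³/s
Stations 1, 5 contribute zero (depth or velocity is 0).
Q = Σ qᵢ = 505.8 ft³/s

506 ft³/s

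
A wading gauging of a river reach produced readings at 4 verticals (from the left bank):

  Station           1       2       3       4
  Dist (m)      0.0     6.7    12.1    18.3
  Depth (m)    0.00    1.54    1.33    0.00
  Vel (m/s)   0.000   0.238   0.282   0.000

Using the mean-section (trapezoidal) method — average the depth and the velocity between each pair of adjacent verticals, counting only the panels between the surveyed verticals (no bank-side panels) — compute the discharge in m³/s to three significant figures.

3.21 m³/s

Panel 1-2: Δb = 6.7 m, d̄ = (0.00+1.54)/2 = 0.77, v̄ = (0.000+0.238)/2 = 0.119 → q = 6.7×0.77×0.119 = 0.6139 m³/s
Panel 2-3: Δb = 5.4 m, d̄ = (1.54+1.33)/2 = 1.435, v̄ = (0.238+0.282)/2 = 0.26 → q = 5.4×1.435×0.26 = 2.015 m³/s
Panel 3-4: Δb = 6.2 m, d̄ = (1.33+0.00)/2 = 0.665, v̄ = (0.282+0.000)/2 = 0.141 → q = 6.2×0.665×0.141 = 0.5813 m³/s
Q = Σ q = 3.210 m³/s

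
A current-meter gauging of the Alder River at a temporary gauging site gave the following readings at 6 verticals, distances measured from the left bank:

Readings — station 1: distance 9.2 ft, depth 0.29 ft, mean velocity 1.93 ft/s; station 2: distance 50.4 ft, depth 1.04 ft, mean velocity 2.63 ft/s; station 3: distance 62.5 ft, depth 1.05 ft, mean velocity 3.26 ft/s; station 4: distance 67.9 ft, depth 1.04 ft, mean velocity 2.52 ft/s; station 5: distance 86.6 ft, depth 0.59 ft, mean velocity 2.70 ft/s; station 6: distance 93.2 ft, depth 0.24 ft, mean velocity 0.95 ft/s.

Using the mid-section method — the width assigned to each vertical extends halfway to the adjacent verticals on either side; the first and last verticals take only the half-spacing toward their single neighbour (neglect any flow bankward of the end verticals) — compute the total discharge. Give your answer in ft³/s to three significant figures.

167 ft³/s

w_1 = (50.4 − 9.2)/2 = 20.6 ft; q_1 = 1.93 × 0.29 × 20.6 = 11.53 ft³/s
w_2 = (62.5 − 9.2)/2 = 26.65 ft; q_2 = 2.63 × 1.04 × 26.65 = 72.89 ft³/s
w_3 = (67.9 − 50.4)/2 = 8.75 ft; q_3 = 3.26 × 1.05 × 8.75 = 29.95 ft³/s
w_4 = (86.6 − 62.5)/2 = 12.05 ft; q_4 = 2.52 × 1.04 × 12.05 = 31.58 ft³/s
w_5 = (93.2 − 67.9)/2 = 12.65 ft; q_5 = 2.70 × 0.59 × 12.65 = 20.15 ft³/s
w_6 = (93.2 − 86.6)/2 = 3.3 ft; q_6 = 0.95 × 0.24 × 3.3 = 0.7524 ft³/s
Q = Σ qᵢ = 166.9 ft³/s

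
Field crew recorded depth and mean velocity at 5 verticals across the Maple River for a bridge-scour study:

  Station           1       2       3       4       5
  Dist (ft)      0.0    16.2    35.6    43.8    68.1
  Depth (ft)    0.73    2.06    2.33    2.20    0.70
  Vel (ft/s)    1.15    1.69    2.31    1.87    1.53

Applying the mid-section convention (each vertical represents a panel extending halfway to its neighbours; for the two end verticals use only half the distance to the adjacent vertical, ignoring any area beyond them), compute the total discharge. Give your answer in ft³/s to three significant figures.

223 ft³/s

w_1 = (16.2 − 0.0)/2 = 8.1 ft; q_1 = 1.15 × 0.73 × 8.1 = 6.800 ft³/s
w_2 = (35.6 − 0.0)/2 = 17.8 ft; q_2 = 1.69 × 2.06 × 17.8 = 61.97 ft³/s
w_3 = (43.8 − 16.2)/2 = 13.8 ft; q_3 = 2.31 × 2.33 × 13.8 = 74.28 ft³/s
w_4 = (68.1 − 35.6)/2 = 16.25 ft; q_4 = 1.87 × 2.20 × 16.25 = 66.85 ft³/s
w_5 = (68.1 − 43.8)/2 = 12.15 ft; q_5 = 1.53 × 0.70 × 12.15 = 13.01 ft³/s
Q = Σ qᵢ = 222.9 ft³/s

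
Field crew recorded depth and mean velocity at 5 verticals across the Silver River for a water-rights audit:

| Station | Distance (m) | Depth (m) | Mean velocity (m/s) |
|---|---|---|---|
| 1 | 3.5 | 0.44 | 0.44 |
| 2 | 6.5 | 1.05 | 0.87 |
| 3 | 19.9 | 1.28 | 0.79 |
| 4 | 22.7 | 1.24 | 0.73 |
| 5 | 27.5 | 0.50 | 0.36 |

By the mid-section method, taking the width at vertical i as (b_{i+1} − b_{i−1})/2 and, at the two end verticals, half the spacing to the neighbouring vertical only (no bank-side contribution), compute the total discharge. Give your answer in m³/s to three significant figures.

19.8 m³/s

w_1 = (6.5 − 3.5)/2 = 1.5 m; q_1 = 0.44 × 0.44 × 1.5 = 0.2904 m³/s
w_2 = (19.9 − 3.5)/2 = 8.2 m; q_2 = 0.87 × 1.05 × 8.2 = 7.491 m³/s
w_3 = (22.7 − 6.5)/2 = 8.1 m; q_3 = 0.79 × 1.28 × 8.1 = 8.191 m³/s
w_4 = (27.5 − 19.9)/2 = 3.8 m; q_4 = 0.73 × 1.24 × 3.8 = 3.440 m³/s
w_5 = (27.5 − 22.7)/2 = 2.4 m; q_5 = 0.36 × 0.50 × 2.4 = 0.4320 m³/s
Q = Σ qᵢ = 19.84 m³/s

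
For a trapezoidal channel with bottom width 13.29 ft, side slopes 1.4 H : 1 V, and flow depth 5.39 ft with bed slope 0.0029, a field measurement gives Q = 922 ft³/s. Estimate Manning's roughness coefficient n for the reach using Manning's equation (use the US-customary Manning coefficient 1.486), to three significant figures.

A = (b + z·y)·y = (13.29 + 1.4×5.39)×5.39 = 112.3 ft²
P = b + 2y√(1+z²) = 13.29 + 2×5.39×√(1+1.4²) = 31.84 ft
R = A/P = 112.3/31.84 = 3.528 ft
n = (1.486/Q)·A·R^(2/3)·S^(1/2) = (1.486/922) × 112.3 × 2.317 × 0.05385 = 0.02259

0.0226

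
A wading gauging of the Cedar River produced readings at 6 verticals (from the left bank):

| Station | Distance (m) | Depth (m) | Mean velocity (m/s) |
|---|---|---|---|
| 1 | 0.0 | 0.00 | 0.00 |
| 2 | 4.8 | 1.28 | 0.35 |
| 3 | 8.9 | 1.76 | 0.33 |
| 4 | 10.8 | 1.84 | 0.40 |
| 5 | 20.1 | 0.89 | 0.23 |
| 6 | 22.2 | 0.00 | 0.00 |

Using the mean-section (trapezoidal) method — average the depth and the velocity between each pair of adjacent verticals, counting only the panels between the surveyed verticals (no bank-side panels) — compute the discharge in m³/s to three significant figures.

8.01 m³/s

Panel 1-2: Δb = 4.8 m, d̄ = (0.00+1.28)/2 = 0.64, v̄ = (0.00+0.35)/2 = 0.175 → q = 4.8×0.64×0.175 = 0.5376 m³/s
Panel 2-3: Δb = 4.1 m, d̄ = (1.28+1.76)/2 = 1.52, v̄ = (0.35+0.33)/2 = 0.34 → q = 4.1×1.52×0.34 = 2.119 m³/s
Panel 3-4: Δb = 1.9 m, d̄ = (1.76+1.84)/2 = 1.8, v̄ = (0.33+0.40)/2 = 0.365 → q = 1.9×1.8×0.365 = 1.248 m³/s
Panel 4-5: Δb = 9.3 m, d̄ = (1.84+0.89)/2 = 1.365, v̄ = (0.40+0.23)/2 = 0.315 → q = 9.3×1.365×0.315 = 3.999 m³/s
Panel 5-6: Δb = 2.1 m, d̄ = (0.89+0.00)/2 = 0.445, v̄ = (0.23+0.00)/2 = 0.115 → q = 2.1×0.445×0.115 = 0.1075 m³/s
Q = Σ q = 8.011 m³/s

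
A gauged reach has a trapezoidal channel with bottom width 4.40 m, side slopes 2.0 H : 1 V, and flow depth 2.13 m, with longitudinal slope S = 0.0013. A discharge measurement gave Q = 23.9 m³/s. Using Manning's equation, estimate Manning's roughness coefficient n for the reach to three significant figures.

A = (b + z·y)·y = (4.40 + 2.0×2.13)×2.13 = 18.45 m²
P = b + 2y√(1+z²) = 4.40 + 2×2.13×√(1+2.0²) = 13.93 m
R = A/P = 18.45/13.93 = 1.325 m
n = (1/Q)·A·R^(2/3)·S^(1/2) = (1/23.9) × 18.45 × 1.206 × 0.03606 = 0.03356

0.0336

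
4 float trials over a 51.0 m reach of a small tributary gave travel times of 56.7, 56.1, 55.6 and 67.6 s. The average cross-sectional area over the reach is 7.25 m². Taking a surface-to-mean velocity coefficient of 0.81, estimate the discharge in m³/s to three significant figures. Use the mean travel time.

t̄ = (56.7 + 56.1 + 55.6 + 67.6) / 4 = 59 s
v_surface = L / t̄ = 51.0 / 59 = 0.8644 m/s
v_mean = 0.81 × 0.8644 = 0.7002 m/s
Q = A × v_mean = 7.25 × 0.7002 = 5.076 m³/s

5.08 m³/s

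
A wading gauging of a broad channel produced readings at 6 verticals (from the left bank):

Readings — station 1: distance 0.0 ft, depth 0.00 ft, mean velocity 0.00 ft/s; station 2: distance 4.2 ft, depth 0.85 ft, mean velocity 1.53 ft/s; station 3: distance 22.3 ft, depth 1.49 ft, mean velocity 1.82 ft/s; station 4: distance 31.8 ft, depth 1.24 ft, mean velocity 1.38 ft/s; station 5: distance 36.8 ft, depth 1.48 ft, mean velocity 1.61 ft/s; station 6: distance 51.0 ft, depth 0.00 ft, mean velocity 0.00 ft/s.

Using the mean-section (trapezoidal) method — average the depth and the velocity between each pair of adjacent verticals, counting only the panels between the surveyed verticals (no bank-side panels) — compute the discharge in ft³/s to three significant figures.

76.2 ft³/s

Panel 1-2: Δb = 4.2 ft, d̄ = (0.00+0.85)/2 = 0.425, v̄ = (0.00+1.53)/2 = 0.765 → q = 4.2×0.425×0.765 = 1.366 ft³/s
Panel 2-3: Δb = 18.1 ft, d̄ = (0.85+1.49)/2 = 1.17, v̄ = (1.53+1.82)/2 = 1.675 → q = 18.1×1.17×1.675 = 35.47 ft³/s
Panel 3-4: Δb = 9.5 ft, d̄ = (1.49+1.24)/2 = 1.365, v̄ = (1.82+1.38)/2 = 1.6 → q = 9.5×1.365×1.6 = 20.75 ft³/s
Panel 4-5: Δb = 5 ft, d̄ = (1.24+1.48)/2 = 1.36, v̄ = (1.38+1.61)/2 = 1.495 → q = 5×1.36×1.495 = 10.17 ft³/s
Panel 5-6: Δb = 14.2 ft, d̄ = (1.48+0.00)/2 = 0.74, v̄ = (1.61+0.00)/2 = 0.805 → q = 14.2×0.74×0.805 = 8.459 ft³/s
Q = Σ q = 76.21 ft³/s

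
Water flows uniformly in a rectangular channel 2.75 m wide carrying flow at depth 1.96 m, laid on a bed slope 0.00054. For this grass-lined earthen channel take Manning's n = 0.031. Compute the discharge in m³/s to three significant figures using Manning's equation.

3.51 m³/s

A = b·y = 2.75 × 1.96 = 5.390 m²
P = b + 2y = 2.75 + 2×1.96 = 6.670 m
R = A/P = 5.390/6.670 = 0.8081 m
Q = (1/n)·A·R^(2/3)·S^(1/2) = (1/0.031) × 5.390 × 0.8081^(2/3) × 0.00054^(1/2) = 3.505 m³/s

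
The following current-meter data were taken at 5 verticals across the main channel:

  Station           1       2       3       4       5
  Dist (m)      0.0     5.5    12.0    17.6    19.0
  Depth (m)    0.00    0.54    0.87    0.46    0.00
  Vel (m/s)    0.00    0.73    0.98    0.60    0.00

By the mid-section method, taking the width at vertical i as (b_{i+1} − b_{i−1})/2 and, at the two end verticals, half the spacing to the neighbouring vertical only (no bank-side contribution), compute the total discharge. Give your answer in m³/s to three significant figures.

w_2 = (12.0 − 0.0)/2 = 6 m; q_2 = 0.73 × 0.54 × 6 = 2.365 m³/s
w_3 = (17.6 − 5.5)/2 = 6.05 m; q_3 = 0.98 × 0.87 × 6.05 = 5.158 m³/s
w_4 = (19.0 − 12.0)/2 = 3.5 m; q_4 = 0.60 × 0.46 × 3.5 = 0.9660 m³/s
Stations 1, 5 contribute zero (depth or velocity is 0).
Q = Σ qᵢ = 8.489 m³/s

8.49 m³/s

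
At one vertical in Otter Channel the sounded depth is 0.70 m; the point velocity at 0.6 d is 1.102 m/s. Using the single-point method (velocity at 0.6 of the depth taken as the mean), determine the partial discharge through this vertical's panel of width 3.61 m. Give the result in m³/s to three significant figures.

v̄ = v₀.₆ = 1.102 m/s
q = v̄ × d × w = 1.102 × 0.70 × 3.61 = 2.785 m³/s

2.78 m³/s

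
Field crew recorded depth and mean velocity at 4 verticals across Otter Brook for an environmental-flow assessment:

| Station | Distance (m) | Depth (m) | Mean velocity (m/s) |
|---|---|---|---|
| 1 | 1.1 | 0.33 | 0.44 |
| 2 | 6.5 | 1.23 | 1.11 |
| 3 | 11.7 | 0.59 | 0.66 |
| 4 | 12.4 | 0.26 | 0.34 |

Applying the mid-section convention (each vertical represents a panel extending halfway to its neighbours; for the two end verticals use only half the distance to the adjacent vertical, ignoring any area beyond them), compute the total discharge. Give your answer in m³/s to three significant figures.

w_1 = (6.5 − 1.1)/2 = 2.7 m; q_1 = 0.44 × 0.33 × 2.7 = 0.3920 m³/s
w_2 = (11.7 − 1.1)/2 = 5.3 m; q_2 = 1.11 × 1.23 × 5.3 = 7.236 m³/s
w_3 = (12.4 − 6.5)/2 = 2.95 m; q_3 = 0.66 × 0.59 × 2.95 = 1.149 m³/s
w_4 = (12.4 − 11.7)/2 = 0.35 m; q_4 = 0.34 × 0.26 × 0.35 = 0.03094 m³/s
Q = Σ qᵢ = 8.808 m³/s

8.81 m³/s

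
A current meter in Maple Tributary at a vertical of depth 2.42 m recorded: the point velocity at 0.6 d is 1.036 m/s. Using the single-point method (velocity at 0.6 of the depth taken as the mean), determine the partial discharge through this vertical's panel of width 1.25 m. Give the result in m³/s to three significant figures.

v̄ = v₀.₆ = 1.036 m/s
q = v̄ × d × w = 1.036 × 2.42 × 1.25 = 3.134 m³/s

3.13 m³/s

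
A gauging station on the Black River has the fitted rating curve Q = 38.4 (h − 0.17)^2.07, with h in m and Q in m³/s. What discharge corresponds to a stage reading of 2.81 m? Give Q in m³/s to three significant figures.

Q = 38.4 × (2.81 − 0.17)^2.07 = 38.4 × 2.64^2.07 = 286.5 m³/s

286 m³/s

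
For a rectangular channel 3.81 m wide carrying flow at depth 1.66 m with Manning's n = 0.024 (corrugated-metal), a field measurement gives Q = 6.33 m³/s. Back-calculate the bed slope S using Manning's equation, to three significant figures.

A = b·y = 3.81 × 1.66 = 6.325 m²
P = b + 2y = 3.81 + 2×1.66 = 7.130 m
R = A/P = 6.325/7.130 = 0.8870 m
S = (Q·n / (1·A·R^(2/3)))² = (6.33×0.024 / (1×6.325×0.9232))² = 0.0006770

0.000677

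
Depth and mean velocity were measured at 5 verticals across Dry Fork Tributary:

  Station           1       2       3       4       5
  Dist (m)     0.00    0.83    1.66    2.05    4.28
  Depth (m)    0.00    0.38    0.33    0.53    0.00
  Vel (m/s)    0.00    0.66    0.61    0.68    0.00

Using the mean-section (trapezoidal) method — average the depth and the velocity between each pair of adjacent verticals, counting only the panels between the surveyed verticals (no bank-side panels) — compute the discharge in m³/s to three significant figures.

0.548 m³/s

Panel 1-2: Δb = 0.83 m, d̄ = (0.00+0.38)/2 = 0.19, v̄ = (0.00+0.66)/2 = 0.33 → q = 0.83×0.19×0.33 = 0.05204 m³/s
Panel 2-3: Δb = 0.83 m, d̄ = (0.38+0.33)/2 = 0.355, v̄ = (0.66+0.61)/2 = 0.635 → q = 0.83×0.355×0.635 = 0.1871 m³/s
Panel 3-4: Δb = 0.39 m, d̄ = (0.33+0.53)/2 = 0.43, v̄ = (0.61+0.68)/2 = 0.645 → q = 0.39×0.43×0.645 = 0.1082 m³/s
Panel 4-5: Δb = 2.23 m, d̄ = (0.53+0.00)/2 = 0.265, v̄ = (0.68+0.00)/2 = 0.34 → q = 2.23×0.265×0.34 = 0.2009 m³/s
Q = Σ q = 0.5482 m³/s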